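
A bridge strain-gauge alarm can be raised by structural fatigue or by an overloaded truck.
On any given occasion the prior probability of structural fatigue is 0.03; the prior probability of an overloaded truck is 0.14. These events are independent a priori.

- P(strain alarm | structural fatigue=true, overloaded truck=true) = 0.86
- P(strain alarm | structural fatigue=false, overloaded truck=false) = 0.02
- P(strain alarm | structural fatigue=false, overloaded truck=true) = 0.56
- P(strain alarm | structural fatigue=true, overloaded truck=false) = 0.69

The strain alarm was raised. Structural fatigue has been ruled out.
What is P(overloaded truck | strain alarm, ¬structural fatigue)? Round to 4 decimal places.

Weight on overloaded truck=true, given the evidence: 0.56·0.14 = 0.078400
Normalizer over all consistent configurations: 0.02·0.86 + 0.56·0.14 = 0.095600
Posterior = 0.078400 / 0.095600 ≈ 0.8201

P(overloaded truck | strain alarm, ¬structural fatigue) ≈ 0.8201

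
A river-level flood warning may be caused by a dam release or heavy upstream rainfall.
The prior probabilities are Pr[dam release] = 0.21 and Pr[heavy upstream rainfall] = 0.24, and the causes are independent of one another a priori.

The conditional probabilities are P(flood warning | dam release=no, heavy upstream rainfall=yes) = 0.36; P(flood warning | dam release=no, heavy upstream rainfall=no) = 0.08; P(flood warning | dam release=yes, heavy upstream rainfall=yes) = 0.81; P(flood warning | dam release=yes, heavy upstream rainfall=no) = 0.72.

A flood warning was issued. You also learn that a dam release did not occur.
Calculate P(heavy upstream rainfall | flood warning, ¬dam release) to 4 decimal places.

P(flood warning | ¬dam release) = 0.08*0.76 + 0.36*0.24 = 0.060800 + 0.086400 = 0.147200
The heavy upstream rainfall-present share is 0.36*0.24 = 0.086400.
P(heavy upstream rainfall | flood warning, ¬dam release) = 0.086400 / 0.147200 ≈ 0.5870

P(heavy upstream rainfall | flood warning, ¬dam release) ≈ 0.5870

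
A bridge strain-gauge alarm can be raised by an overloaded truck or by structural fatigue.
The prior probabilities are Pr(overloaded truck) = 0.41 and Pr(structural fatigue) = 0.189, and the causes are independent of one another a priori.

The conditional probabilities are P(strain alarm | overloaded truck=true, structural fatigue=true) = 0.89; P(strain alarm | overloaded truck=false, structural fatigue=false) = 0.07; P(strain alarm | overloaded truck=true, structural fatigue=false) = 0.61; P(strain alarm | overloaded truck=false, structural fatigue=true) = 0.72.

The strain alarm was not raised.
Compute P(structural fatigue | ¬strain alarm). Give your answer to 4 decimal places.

For the numerator, keep only structural fatigue=true terms: 0.031223 + 0.008524 = 0.039747
Normalizer over all consistent configurations: 0.93*0.59*0.811 + 0.28*0.59*0.189 + 0.39*0.41*0.811 + 0.11*0.41*0.189 = 0.614422
P(structural fatigue | ¬strain alarm) = 0.039747/0.614422 ≈ 0.0647

P(structural fatigue | ¬strain alarm) ≈ 0.0647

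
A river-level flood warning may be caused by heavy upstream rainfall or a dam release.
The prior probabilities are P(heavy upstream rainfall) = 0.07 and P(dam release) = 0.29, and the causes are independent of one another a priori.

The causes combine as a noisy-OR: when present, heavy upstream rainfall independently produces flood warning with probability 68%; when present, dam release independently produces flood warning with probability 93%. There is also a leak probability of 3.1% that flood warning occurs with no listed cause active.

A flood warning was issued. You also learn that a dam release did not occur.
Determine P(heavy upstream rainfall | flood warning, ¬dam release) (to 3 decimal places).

Under noisy-OR, P(flood warning | causes) = 1 − (1−0.031)·∏(1−qᵢ) over the active causes.
By total probability over both values of heavy upstream rainfall:
  P(flood warning | ¬dam release) = 0.031*0.93 + 0.68992*0.07
        = 0.028830 + 0.048294 = 0.077124
Configurations with heavy upstream rainfall contribute 0.048294, so
  P(heavy upstream rainfall | flood warning, ¬dam release) = 0.048294 / 0.077124 ≈ 0.626

P(heavy upstream rainfall | flood warning, ¬dam release) ≈ 0.626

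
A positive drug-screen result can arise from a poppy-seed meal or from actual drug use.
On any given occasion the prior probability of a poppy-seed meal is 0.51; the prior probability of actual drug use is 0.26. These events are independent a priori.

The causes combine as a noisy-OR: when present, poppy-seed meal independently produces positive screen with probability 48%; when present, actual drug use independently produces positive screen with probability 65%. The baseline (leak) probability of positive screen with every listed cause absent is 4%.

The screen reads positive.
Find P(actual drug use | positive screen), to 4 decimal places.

Under noisy-OR, P(positive screen | causes) = 1 − (1−0.04)·∏(1−qᵢ) over the active causes.
P(positive screen) = 0.04×0.49×0.74 + 0.664×0.49×0.26 + 0.5008×0.51×0.74 + 0.82528×0.51×0.26 = 0.014504 + 0.084594 + 0.189002 + 0.109432 = 0.397532
Restricting to configurations with actual drug use present: 0.084594 + 0.109432 = 0.194026.
Hence the posterior is 0.194026/0.397532 ≈ 0.4881.

P(actual drug use | positive screen) ≈ 0.4881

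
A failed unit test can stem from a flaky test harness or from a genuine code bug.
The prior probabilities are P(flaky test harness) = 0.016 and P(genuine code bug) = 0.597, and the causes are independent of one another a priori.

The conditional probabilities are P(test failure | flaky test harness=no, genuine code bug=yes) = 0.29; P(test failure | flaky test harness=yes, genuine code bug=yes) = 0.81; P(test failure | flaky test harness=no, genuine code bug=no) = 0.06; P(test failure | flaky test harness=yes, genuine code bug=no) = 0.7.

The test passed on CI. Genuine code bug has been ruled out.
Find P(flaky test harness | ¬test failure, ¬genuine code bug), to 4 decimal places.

P(¬test failure | ¬genuine code bug) = 0.94×0.984 + 0.3×0.016 = 0.924960 + 0.004800 = 0.929760
The flaky test harness-present share is 0.3×0.016 = 0.004800.
Hence the posterior is 0.004800/0.929760 ≈ 0.0052.

P(flaky test harness | ¬test failure, ¬genuine code bug) ≈ 0.0052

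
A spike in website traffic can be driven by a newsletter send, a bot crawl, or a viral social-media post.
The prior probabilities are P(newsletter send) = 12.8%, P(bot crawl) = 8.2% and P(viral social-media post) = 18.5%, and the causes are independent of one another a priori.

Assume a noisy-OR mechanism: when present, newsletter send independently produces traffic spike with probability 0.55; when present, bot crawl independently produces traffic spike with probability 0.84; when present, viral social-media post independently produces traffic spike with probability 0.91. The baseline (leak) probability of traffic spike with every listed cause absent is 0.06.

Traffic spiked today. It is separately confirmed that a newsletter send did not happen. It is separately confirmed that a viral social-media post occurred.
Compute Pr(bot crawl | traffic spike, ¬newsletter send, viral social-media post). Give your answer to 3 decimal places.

Under noisy-OR, P(traffic spike | causes) = 1 − (1−0.06)·∏(1−qᵢ) over the active causes.
Numerator (weight on configurations with bot crawl): 0.986464*0.082 = 0.080890
Normalizer over all consistent configurations: 0.9154*0.918 + 0.986464*0.082 = 0.921227
P(bot crawl | traffic spike, ¬newsletter send, viral social-media post) = 0.080890/0.921227 ≈ 0.088

Pr(bot crawl | traffic spike, ¬newsletter send, viral social-media post) ≈ 0.088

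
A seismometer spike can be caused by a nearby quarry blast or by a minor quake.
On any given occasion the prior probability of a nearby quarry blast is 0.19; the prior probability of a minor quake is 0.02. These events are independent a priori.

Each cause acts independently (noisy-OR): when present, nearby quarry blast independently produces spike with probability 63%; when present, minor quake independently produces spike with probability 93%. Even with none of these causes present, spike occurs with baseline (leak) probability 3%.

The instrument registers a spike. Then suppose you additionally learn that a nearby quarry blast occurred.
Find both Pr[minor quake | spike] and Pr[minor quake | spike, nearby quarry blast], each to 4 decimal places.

Pr[minor quake | spike] ≈ 0.1161; Pr[minor quake | spike, nearby quarry blast] ≈ 0.0301

Under noisy-OR, P(spike | causes) = 1 − (1−0.03)·∏(1−qᵢ) over the active causes.
P(spike) = 0.03·0.81·0.98 + 0.9321·0.81·0.02 + 0.6411·0.19·0.98 + 0.974877·0.19·0.02 = 0.023814 + 0.015100 + 0.119373 + 0.003705 = 0.161992
The minor quake-present share is 0.015100 + 0.003705 = 0.018805.
So P(minor quake | spike) = 0.018805/0.161992 ≈ 0.1161.

With the extra evidence:
Enumerate both values of minor quake and weight by the priors:
  P(spike | nearby quarry blast) = 0.6411·0.98 + 0.974877·0.02
        = 0.628278 + 0.019498 = 0.647776
Configurations with minor quake contribute 0.019498, so
  P(minor quake | spike, nearby quarry blast) = 0.019498 / 0.647776 ≈ 0.0301
— nearby quarry blast explains away the evidence for minor quake.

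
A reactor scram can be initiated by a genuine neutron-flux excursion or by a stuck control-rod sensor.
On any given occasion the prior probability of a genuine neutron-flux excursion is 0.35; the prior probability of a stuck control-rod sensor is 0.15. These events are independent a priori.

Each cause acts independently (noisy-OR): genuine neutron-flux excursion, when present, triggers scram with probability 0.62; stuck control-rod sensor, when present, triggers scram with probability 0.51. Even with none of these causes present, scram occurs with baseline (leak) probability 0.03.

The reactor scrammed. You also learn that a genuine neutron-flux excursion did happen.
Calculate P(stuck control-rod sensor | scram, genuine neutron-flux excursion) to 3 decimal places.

P(stuck control-rod sensor | scram, genuine neutron-flux excursion) ≈ 0.186

Under noisy-OR, P(scram | causes) = 1 − (1−0.03)·∏(1−qᵢ) over the active causes.
By total probability over both values of stuck control-rod sensor:
  P(scram | genuine neutron-flux excursion) = 0.6314*0.85 + 0.819386*0.15
        = 0.536690 + 0.122908 = 0.659598
Configurations with stuck control-rod sensor contribute 0.122908, so
  P(stuck control-rod sensor | scram, genuine neutron-flux excursion) = 0.122908 / 0.659598 ≈ 0.186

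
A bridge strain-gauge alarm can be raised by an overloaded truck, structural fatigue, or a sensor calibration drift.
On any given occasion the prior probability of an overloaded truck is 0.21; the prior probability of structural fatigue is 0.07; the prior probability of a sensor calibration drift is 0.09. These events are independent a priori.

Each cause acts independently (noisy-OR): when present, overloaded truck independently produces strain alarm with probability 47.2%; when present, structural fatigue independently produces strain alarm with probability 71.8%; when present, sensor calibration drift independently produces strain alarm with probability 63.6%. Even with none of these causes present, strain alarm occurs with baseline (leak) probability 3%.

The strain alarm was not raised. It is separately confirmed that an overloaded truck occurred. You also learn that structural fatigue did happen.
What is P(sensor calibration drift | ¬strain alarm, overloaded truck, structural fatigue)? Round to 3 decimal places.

Under noisy-OR, P(strain alarm | causes) = 1 − (1−0.03)·∏(1−qᵢ) over the active causes.
Weight on sensor calibration drift=true, given the evidence: 0.052572*0.09 = 0.004731
Denominator P(¬strain alarm | overloaded truck, structural fatigue): 0.144429*0.91 + 0.052572*0.09 = 0.136161
Posterior = 0.004731 / 0.136161 ≈ 0.035

P(sensor calibration drift | ¬strain alarm, overloaded truck, structural fatigue) ≈ 0.035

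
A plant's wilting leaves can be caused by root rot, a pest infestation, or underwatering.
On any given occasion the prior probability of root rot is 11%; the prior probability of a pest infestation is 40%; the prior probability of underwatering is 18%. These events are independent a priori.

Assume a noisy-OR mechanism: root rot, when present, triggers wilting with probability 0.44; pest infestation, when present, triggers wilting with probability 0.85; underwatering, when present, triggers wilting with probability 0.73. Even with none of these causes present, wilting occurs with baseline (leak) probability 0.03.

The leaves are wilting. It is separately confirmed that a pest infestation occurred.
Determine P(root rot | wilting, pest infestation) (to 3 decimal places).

P(root rot | wilting, pest infestation) ≈ 0.116

Under noisy-OR, P(wilting | causes) = 1 − (1−0.03)·∏(1−qᵢ) over the active causes.
P(wilting | pest infestation) = 0.8545·0.89·0.82 + 0.960715·0.89·0.18 + 0.91852·0.11·0.82 + 0.978·0.11·0.18 = 0.623614 + 0.153907 + 0.082851 + 0.019364 = 0.879736
The root rot-present share is 0.082851 + 0.019364 = 0.102215.
So P(root rot | wilting, pest infestation) = 0.102215/0.879736 ≈ 0.116.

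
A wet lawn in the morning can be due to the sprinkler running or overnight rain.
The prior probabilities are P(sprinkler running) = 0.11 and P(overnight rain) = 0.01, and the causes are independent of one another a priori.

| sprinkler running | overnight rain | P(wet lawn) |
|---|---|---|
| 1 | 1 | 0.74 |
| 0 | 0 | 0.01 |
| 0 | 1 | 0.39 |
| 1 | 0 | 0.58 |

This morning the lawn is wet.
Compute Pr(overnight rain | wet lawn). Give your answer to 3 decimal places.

Pr(overnight rain | wet lawn) ≈ 0.056

Numerator (weight on configurations with overnight rain): 0.003471 + 0.000814 = 0.004285
Normalizer over all consistent configurations: 0.01×0.89×0.99 + 0.39×0.89×0.01 + 0.58×0.11×0.99 + 0.74×0.11×0.01 = 0.076258
P(overnight rain | wet lawn) = 0.004285/0.076258 ≈ 0.056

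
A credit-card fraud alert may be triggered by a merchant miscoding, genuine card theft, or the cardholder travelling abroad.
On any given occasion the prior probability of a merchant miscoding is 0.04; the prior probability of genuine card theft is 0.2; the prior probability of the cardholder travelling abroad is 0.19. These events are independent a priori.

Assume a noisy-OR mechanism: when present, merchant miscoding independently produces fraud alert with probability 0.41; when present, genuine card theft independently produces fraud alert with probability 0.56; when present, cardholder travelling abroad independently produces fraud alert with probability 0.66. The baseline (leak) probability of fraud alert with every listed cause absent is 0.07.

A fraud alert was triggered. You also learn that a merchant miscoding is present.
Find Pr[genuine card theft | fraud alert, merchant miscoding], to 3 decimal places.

Under noisy-OR, P(fraud alert | causes) = 1 − (1−0.07)·∏(1−qᵢ) over the active causes.
For the numerator, keep only genuine card theft=true terms: 0.122889 + 0.034881 = 0.157770
The normalizing constant is 0.4513*0.8*0.81 + 0.813442*0.8*0.19 + 0.758572*0.2*0.81 + 0.917914*0.2*0.19 = 0.573855
P(genuine card theft | fraud alert, merchant miscoding) = 0.157770/0.573855 ≈ 0.275

Pr[genuine card theft | fraud alert, merchant miscoding] ≈ 0.275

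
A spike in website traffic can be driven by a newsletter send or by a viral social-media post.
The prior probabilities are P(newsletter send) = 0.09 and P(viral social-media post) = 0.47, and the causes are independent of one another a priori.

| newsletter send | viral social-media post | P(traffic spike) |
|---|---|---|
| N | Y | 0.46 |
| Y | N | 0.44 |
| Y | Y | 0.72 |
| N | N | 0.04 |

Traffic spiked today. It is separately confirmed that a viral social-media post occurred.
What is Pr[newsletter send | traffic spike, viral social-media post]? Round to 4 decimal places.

For the numerator, keep only newsletter send=true terms: 0.72×0.09 = 0.064800
Denominator P(traffic spike | viral social-media post): 0.46×0.91 + 0.72×0.09 = 0.483400
Posterior = 0.064800 / 0.483400 ≈ 0.1341

Pr[newsletter send | traffic spike, viral social-media post] ≈ 0.1341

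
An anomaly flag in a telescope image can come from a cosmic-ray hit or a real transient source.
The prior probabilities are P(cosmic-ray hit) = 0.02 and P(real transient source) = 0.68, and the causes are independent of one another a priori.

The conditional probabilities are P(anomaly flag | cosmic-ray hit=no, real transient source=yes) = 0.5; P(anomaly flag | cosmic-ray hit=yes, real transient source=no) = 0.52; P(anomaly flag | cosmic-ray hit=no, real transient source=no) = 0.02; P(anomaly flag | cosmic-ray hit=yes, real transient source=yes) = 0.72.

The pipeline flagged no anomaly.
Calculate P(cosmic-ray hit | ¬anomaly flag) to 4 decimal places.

P(cosmic-ray hit | ¬anomaly flag) ≈ 0.0106

Enumerate the 4 (cosmic-ray hit, real transient source) configurations and weight by the priors:
  P(¬anomaly flag) = 0.98·0.98·0.32 + 0.5·0.98·0.68 + 0.48·0.02·0.32 + 0.28·0.02·0.68
        = 0.307328 + 0.333200 + 0.003072 + 0.003808 = 0.647408
Keeping only the cosmic-ray hit-present terms gives 0.006880, so
  P(cosmic-ray hit | ¬anomaly flag) = 0.006880 / 0.647408 ≈ 0.0106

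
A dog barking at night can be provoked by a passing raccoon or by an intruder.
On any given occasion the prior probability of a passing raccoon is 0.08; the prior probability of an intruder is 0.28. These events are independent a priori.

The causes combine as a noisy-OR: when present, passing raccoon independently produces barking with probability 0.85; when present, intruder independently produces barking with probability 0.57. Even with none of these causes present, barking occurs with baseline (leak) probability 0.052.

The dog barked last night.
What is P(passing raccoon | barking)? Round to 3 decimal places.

Under noisy-OR, P(barking | causes) = 1 − (1−0.052)·∏(1−qᵢ) over the active causes.
Numerator (weight on configurations with passing raccoon): 0.049409 + 0.021030 = 0.070439
Normalizer over all consistent configurations: 0.052×0.92×0.72 + 0.59236×0.92×0.28 + 0.8578×0.08×0.72 + 0.938854×0.08×0.28 = 0.257476
P(passing raccoon | barking) = 0.070439/0.257476 ≈ 0.274

P(passing raccoon | barking) ≈ 0.274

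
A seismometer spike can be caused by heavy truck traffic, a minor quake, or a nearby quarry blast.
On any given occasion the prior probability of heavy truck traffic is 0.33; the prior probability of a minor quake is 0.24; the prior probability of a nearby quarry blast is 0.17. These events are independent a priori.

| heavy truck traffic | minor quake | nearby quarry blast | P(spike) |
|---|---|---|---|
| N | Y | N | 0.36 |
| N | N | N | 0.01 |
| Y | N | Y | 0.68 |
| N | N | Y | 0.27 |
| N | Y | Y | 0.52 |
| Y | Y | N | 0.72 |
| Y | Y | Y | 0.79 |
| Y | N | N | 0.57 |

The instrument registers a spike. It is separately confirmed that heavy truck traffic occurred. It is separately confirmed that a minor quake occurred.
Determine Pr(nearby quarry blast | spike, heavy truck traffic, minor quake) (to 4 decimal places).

Pr(nearby quarry blast | spike, heavy truck traffic, minor quake) ≈ 0.1835

Enumerate both values of nearby quarry blast and weight by the priors:
  P(spike | heavy truck traffic, minor quake) = 0.72·0.83 + 0.79·0.17
        = 0.597600 + 0.134300 = 0.731900
Keeping only the nearby quarry blast-present terms gives 0.134300, so
  P(nearby quarry blast | spike, heavy truck traffic, minor quake) = 0.134300 / 0.731900 ≈ 0.1835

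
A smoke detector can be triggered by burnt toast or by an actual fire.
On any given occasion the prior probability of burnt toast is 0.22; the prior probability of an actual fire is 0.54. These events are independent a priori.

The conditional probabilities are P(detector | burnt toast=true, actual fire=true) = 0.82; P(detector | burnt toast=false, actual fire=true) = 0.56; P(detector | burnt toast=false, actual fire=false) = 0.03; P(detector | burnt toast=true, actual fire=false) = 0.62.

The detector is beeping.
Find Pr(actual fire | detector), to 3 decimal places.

Pr(actual fire | detector) ≈ 0.819

Weight on actual fire=true, given the evidence: 0.235872 + 0.097416 = 0.333288
Denominator P(detector): 0.03*0.78*0.46 + 0.56*0.78*0.54 + 0.62*0.22*0.46 + 0.82*0.22*0.54 = 0.406796
P(actual fire | detector) = 0.333288/0.406796 ≈ 0.819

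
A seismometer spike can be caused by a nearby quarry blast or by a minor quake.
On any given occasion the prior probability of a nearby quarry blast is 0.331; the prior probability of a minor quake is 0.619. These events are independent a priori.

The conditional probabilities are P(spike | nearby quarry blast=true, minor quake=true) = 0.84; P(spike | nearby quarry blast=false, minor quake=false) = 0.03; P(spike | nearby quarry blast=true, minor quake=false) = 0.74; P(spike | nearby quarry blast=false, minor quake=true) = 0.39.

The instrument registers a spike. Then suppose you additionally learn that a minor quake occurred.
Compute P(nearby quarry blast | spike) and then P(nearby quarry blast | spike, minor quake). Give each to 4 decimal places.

P(nearby quarry blast | spike) ≈ 0.6108; P(nearby quarry blast | spike, minor quake) ≈ 0.5159

P(spike) = 0.03*0.669*0.381 + 0.39*0.669*0.619 + 0.74*0.331*0.381 + 0.84*0.331*0.619 = 0.007647 + 0.161503 + 0.093322 + 0.172107 = 0.434579
The nearby quarry blast-present share is 0.093322 + 0.172107 = 0.265429.
Hence the posterior is 0.265429/0.434579 ≈ 0.6108.

With the extra evidence:
Sum P(spike|·) weighted by the priors over both values of nearby quarry blast:
  P(spike | minor quake) = 0.39×0.669 + 0.84×0.331
        = 0.260910 + 0.278040 = 0.538950
Configurations with nearby quarry blast contribute 0.278040, so
  P(nearby quarry blast | spike, minor quake) = 0.278040 / 0.538950 ≈ 0.5159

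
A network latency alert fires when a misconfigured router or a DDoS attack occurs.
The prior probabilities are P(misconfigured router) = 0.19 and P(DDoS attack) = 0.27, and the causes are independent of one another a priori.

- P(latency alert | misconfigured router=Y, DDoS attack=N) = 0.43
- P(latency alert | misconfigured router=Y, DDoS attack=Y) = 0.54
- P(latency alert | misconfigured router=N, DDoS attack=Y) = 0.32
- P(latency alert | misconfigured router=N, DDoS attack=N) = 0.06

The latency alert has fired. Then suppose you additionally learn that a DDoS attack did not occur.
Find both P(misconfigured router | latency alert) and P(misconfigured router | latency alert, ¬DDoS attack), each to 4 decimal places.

Sum P(latency alert|·) weighted by the priors over the 4 (misconfigured router, DDoS attack) configurations:
  P(latency alert) = 0.06·0.81·0.73 + 0.32·0.81·0.27 + 0.43·0.19·0.73 + 0.54·0.19·0.27
        = 0.035478 + 0.069984 + 0.059641 + 0.027702 = 0.192805
Configurations with misconfigured router contribute 0.087343, so
  P(misconfigured router | latency alert) = 0.087343 / 0.192805 ≈ 0.4530

Now also conditioning on DDoS attack≠true:
P(latency alert | ¬DDoS attack) = 0.06×0.81 + 0.43×0.19 = 0.048600 + 0.081700 = 0.130300
Of this, 0.081700 comes from 0.43×0.19 (the misconfigured router=true cases).
Hence the posterior is 0.081700/0.130300 ≈ 0.6270.
With DDoS attack excluded, misconfigured router must carry more of the explanatory weight for the latency alert.

P(misconfigured router | latency alert) ≈ 0.4530; P(misconfigured router | latency alert, ¬DDoS attack) ≈ 0.6270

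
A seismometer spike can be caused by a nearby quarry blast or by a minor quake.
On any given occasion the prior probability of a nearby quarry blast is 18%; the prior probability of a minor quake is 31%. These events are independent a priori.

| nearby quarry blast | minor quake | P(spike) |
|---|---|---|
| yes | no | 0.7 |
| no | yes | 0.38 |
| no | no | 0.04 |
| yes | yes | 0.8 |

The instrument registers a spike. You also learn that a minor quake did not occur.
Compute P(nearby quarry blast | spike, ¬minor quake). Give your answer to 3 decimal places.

P(nearby quarry blast | spike, ¬minor quake) ≈ 0.793

Weight on nearby quarry blast=true, given the evidence: 0.7·0.18 = 0.126000
Denominator P(spike | ¬minor quake): 0.04·0.82 + 0.7·0.18 = 0.158800
Posterior = 0.126000 / 0.158800 ≈ 0.793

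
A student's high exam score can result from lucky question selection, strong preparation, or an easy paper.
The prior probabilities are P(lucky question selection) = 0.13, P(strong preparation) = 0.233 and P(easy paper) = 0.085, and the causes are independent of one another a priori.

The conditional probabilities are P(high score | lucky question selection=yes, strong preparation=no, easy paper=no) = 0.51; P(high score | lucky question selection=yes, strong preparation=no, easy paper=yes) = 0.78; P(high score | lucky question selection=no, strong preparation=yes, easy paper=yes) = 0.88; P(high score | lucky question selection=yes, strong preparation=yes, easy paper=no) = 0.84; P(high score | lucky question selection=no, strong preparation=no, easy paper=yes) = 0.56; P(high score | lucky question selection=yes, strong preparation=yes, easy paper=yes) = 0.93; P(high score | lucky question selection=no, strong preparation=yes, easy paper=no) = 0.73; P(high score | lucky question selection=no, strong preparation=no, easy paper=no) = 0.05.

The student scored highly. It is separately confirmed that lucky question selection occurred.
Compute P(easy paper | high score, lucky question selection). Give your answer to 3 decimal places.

By total probability over the 4 (strong preparation, easy paper) configurations:
  P(high score | lucky question selection) = 0.51×0.767×0.915 + 0.78×0.767×0.085 + 0.84×0.233×0.915 + 0.93×0.233×0.085
        = 0.357921 + 0.050852 + 0.179084 + 0.018419 = 0.606276
Keeping only the easy paper-present terms gives 0.069271, so
  P(easy paper | high score, lucky question selection) = 0.069271 / 0.606276 ≈ 0.114

P(easy paper | high score, lucky question selection) ≈ 0.114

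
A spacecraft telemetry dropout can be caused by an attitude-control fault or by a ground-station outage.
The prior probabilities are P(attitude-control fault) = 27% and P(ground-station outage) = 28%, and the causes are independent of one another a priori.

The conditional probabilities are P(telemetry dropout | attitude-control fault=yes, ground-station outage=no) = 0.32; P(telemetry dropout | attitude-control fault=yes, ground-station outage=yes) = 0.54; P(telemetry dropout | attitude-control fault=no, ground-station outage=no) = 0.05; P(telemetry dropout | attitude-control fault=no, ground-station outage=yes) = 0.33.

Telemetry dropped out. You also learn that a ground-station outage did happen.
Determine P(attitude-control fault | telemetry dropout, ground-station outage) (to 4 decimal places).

Sum P(telemetry dropout|·) weighted by the priors over both values of attitude-control fault:
  P(telemetry dropout | ground-station outage) = 0.33*0.73 + 0.54*0.27
        = 0.240900 + 0.145800 = 0.386700
Configurations with attitude-control fault contribute 0.145800, so
  P(attitude-control fault | telemetry dropout, ground-station outage) = 0.145800 / 0.386700 ≈ 0.3770

P(attitude-control fault | telemetry dropout, ground-station outage) ≈ 0.3770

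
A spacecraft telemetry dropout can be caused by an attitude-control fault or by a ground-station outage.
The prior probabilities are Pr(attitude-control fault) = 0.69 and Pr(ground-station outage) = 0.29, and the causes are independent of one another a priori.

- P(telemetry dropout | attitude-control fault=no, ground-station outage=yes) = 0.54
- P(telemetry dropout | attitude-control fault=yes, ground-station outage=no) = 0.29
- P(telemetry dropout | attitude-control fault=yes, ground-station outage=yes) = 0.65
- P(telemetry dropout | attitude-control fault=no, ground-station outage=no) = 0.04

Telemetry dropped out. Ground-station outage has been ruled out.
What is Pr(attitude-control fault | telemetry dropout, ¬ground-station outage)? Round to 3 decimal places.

Enumerate both values of attitude-control fault and weight by the priors:
  P(telemetry dropout | ¬ground-station outage) = 0.04*0.31 + 0.29*0.69
        = 0.012400 + 0.200100 = 0.212500
Keeping only the attitude-control fault-present terms gives 0.200100, so
  P(attitude-control fault | telemetry dropout, ¬ground-station outage) = 0.200100 / 0.212500 ≈ 0.942

Pr(attitude-control fault | telemetry dropout, ¬ground-station outage) ≈ 0.942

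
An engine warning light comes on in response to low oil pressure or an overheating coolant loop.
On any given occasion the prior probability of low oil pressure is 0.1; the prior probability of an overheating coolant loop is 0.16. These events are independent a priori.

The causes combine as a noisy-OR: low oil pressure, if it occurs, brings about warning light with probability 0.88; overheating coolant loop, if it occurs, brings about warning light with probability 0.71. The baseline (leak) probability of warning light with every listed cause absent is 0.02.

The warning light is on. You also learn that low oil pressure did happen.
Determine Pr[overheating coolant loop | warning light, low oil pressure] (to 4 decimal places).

Under noisy-OR, P(warning light | causes) = 1 − (1−0.02)·∏(1−qᵢ) over the active causes.
Numerator (weight on configurations with overheating coolant loop): 0.965896*0.16 = 0.154543
Denominator P(warning light | low oil pressure): 0.8824*0.84 + 0.965896*0.16 = 0.895759
Posterior = 0.154543 / 0.895759 ≈ 0.1725

Pr[overheating coolant loop | warning light, low oil pressure] ≈ 0.1725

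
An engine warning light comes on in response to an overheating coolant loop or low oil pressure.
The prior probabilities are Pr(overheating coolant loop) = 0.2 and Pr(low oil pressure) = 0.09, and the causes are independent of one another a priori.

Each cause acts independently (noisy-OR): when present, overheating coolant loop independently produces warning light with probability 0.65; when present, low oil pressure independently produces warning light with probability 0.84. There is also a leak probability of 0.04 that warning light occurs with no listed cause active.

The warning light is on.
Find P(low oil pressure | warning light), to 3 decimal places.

Under noisy-OR, P(warning light | causes) = 1 − (1−0.04)·∏(1−qᵢ) over the active causes.
Sum P(warning light|·) weighted by the priors over the 4 (overheating coolant loop, low oil pressure) configurations:
  P(warning light) = 0.04·0.8·0.91 + 0.8464·0.8·0.09 + 0.664·0.2·0.91 + 0.94624·0.2·0.09
        = 0.029120 + 0.060941 + 0.120848 + 0.017032 = 0.227941
Configurations with low oil pressure contribute 0.077973, so
  P(low oil pressure | warning light) = 0.077973 / 0.227941 ≈ 0.342

P(low oil pressure | warning light) ≈ 0.342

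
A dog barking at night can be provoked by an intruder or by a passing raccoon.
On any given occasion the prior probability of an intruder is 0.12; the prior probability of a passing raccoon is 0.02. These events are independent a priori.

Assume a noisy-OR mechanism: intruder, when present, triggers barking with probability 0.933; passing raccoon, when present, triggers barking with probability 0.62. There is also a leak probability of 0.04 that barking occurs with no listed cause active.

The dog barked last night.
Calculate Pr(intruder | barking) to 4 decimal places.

Pr(intruder | barking) ≈ 0.7110

Under noisy-OR, P(barking | causes) = 1 − (1−0.04)·∏(1−qᵢ) over the active causes.
For the numerator, keep only intruder=true terms: 0.110036 + 0.002341 = 0.112377
Denominator P(barking): 0.04×0.88×0.98 + 0.6352×0.88×0.02 + 0.93568×0.12×0.98 + 0.975558×0.12×0.02 = 0.158053
Posterior = 0.112377 / 0.158053 ≈ 0.7110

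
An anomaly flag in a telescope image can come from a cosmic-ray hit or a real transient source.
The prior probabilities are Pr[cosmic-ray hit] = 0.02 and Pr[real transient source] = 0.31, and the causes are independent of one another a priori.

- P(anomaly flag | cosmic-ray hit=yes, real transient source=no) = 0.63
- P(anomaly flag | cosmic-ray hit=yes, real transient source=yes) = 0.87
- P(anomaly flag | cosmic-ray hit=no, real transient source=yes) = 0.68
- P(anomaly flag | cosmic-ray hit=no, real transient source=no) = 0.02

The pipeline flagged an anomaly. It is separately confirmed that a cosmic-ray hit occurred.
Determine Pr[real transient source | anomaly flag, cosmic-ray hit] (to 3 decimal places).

Numerator (weight on configurations with real transient source): 0.87×0.31 = 0.269700
The normalizing constant is 0.63×0.69 + 0.87×0.31 = 0.704400
Posterior = 0.269700 / 0.704400 ≈ 0.383

Pr[real transient source | anomaly flag, cosmic-ray hit] ≈ 0.383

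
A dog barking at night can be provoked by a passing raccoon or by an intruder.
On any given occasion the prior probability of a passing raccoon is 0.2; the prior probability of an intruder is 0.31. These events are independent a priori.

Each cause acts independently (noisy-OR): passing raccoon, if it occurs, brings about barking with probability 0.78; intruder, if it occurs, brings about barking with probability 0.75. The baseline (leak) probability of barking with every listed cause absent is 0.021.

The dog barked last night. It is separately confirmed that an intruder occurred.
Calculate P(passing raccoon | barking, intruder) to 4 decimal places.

Under noisy-OR, P(barking | causes) = 1 − (1−0.021)·∏(1−qᵢ) over the active causes.
Numerator (weight on configurations with passing raccoon): 0.946155×0.2 = 0.189231
The normalizing constant is 0.75525×0.8 + 0.946155×0.2 = 0.793431
Posterior = 0.189231 / 0.793431 ≈ 0.2385

P(passing raccoon | barking, intruder) ≈ 0.2385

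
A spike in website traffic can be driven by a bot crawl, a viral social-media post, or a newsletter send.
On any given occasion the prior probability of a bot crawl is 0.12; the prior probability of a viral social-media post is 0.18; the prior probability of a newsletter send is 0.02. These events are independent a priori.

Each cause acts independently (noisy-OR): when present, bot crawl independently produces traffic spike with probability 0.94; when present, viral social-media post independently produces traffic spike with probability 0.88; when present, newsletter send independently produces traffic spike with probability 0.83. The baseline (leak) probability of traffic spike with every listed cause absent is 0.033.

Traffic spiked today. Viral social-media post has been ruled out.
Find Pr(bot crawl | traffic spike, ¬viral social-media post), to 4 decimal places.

Under noisy-OR, P(traffic spike | causes) = 1 − (1−0.033)·∏(1−qᵢ) over the active causes.
P(traffic spike | ¬viral social-media post) = 0.033*0.88*0.98 + 0.83561*0.88*0.02 + 0.94198*0.12*0.98 + 0.990137*0.12*0.02 = 0.028459 + 0.014707 + 0.110777 + 0.002376 = 0.156319
Restricting to configurations with bot crawl present: 0.110777 + 0.002376 = 0.113153.
Hence the posterior is 0.113153/0.156319 ≈ 0.7239.

Pr(bot crawl | traffic spike, ¬viral social-media post) ≈ 0.7239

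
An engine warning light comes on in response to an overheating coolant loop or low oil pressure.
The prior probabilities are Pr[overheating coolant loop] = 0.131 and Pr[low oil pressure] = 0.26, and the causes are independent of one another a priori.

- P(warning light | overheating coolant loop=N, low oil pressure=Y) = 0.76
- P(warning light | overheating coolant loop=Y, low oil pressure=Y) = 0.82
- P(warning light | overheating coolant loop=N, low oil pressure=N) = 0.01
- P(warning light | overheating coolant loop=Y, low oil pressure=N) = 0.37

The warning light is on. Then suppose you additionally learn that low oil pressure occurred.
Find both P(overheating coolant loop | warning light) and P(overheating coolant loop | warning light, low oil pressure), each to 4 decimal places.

P(overheating coolant loop | warning light) ≈ 0.2637; P(overheating coolant loop | warning light, low oil pressure) ≈ 0.1399

Numerator (weight on configurations with overheating coolant loop): 0.035868 + 0.027929 = 0.063797
The normalizing constant is 0.01×0.869×0.74 + 0.76×0.869×0.26 + 0.37×0.131×0.74 + 0.82×0.131×0.26 = 0.241942
P(overheating coolant loop | warning light) = 0.063797/0.241942 ≈ 0.2637

Now condition on the additional information:
By total probability over both values of overheating coolant loop:
  P(warning light | low oil pressure) = 0.76*0.869 + 0.82*0.131
        = 0.660440 + 0.107420 = 0.767860
Configurations with overheating coolant loop contribute 0.107420, so
  P(overheating coolant loop | warning light, low oil pressure) = 0.107420 / 0.767860 ≈ 0.1399
— low oil pressure explains away the evidence for overheating coolant loop.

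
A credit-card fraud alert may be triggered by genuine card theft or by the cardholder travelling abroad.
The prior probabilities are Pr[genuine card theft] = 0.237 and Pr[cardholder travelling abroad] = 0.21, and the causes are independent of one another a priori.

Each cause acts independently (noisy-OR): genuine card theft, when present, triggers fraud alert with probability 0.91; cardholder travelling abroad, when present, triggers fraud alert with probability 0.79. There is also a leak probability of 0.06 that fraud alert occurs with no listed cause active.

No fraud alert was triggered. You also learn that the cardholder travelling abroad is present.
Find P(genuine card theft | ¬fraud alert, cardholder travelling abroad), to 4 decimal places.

P(genuine card theft | ¬fraud alert, cardholder travelling abroad) ≈ 0.0272

Under noisy-OR, P(fraud alert | causes) = 1 − (1−0.06)·∏(1−qᵢ) over the active causes.
P(¬fraud alert | cardholder travelling abroad) = 0.1974·0.763 + 0.017766·0.237 = 0.150616 + 0.004211 = 0.154827
Restricting to configurations with genuine card theft present: 0.017766·0.237 = 0.004211.
P(genuine card theft | ¬fraud alert, cardholder travelling abroad) = 0.004211 / 0.154827 ≈ 0.0272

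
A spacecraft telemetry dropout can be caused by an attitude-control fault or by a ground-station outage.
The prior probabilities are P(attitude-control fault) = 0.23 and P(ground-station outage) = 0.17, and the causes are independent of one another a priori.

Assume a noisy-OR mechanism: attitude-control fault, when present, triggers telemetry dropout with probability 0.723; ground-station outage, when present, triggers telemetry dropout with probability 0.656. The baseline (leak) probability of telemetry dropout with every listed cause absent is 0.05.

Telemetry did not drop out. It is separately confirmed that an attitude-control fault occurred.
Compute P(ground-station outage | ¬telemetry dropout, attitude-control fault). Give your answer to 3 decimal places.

Under noisy-OR, P(telemetry dropout | causes) = 1 − (1−0.05)·∏(1−qᵢ) over the active causes.
For the numerator, keep only ground-station outage=true terms: 0.090524·0.17 = 0.015389
The normalizing constant is 0.26315·0.83 + 0.090524·0.17 = 0.233803
Posterior = 0.015389 / 0.233803 ≈ 0.066

P(ground-station outage | ¬telemetry dropout, attitude-control fault) ≈ 0.066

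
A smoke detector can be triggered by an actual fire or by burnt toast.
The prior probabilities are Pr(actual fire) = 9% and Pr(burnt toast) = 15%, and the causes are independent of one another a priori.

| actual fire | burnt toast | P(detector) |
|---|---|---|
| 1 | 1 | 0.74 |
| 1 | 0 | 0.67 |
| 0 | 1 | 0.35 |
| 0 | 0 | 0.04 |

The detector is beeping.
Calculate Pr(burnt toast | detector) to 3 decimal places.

P(detector) = 0.04*0.91*0.85 + 0.35*0.91*0.15 + 0.67*0.09*0.85 + 0.74*0.09*0.15 = 0.030940 + 0.047775 + 0.051255 + 0.009990 = 0.139960
Of this, 0.057765 comes from 0.047775 + 0.009990 (the burnt toast=true cases).
So P(burnt toast | detector) = 0.057765/0.139960 ≈ 0.413.

Pr(burnt toast | detector) ≈ 0.413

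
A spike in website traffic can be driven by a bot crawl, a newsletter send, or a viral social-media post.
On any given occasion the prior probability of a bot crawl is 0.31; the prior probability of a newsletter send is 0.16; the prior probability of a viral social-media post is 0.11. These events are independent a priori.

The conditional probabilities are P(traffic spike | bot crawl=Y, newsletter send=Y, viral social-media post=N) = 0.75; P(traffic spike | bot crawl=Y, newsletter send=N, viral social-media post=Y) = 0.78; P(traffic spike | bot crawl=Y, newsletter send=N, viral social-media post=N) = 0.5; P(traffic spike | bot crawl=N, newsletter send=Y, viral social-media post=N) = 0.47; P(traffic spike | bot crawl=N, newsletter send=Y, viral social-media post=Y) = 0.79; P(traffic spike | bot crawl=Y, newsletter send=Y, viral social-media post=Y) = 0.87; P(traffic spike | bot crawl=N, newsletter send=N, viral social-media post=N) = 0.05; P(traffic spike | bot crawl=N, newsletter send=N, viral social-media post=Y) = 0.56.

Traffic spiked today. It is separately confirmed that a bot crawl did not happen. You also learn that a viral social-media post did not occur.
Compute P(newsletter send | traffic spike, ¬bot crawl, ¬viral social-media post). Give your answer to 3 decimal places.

P(traffic spike | ¬bot crawl, ¬viral social-media post) = 0.05*0.84 + 0.47*0.16 = 0.042000 + 0.075200 = 0.117200
Restricting to configurations with newsletter send present: 0.47*0.16 = 0.075200.
Hence the posterior is 0.075200/0.117200 ≈ 0.642.

P(newsletter send | traffic spike, ¬bot crawl, ¬viral social-media post) ≈ 0.642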